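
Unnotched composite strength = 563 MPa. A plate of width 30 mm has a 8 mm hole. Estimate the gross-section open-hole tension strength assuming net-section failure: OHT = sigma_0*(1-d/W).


OHT = sigma_0*(1-d/W) = 563*(1-8/30) = 412.9 MPa

412.9 MPa


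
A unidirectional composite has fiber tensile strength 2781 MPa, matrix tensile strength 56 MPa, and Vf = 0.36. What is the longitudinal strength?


sigma_1 = sigma_f*Vf + sigma_m*(1-Vf) = 2781*0.36 + 56*0.64 = 1037.0 MPa

1037.0 MPa


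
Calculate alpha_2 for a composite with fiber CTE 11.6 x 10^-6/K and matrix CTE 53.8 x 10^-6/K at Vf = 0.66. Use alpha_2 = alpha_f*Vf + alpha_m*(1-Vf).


alpha_2 = alpha_f*Vf + alpha_m*(1-Vf) = 11.6*0.66 + 53.8*0.34 = 25.9 x 10^-6/K

25.9 x 10^-6/K


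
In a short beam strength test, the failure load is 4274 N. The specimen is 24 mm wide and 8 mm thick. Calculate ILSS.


ILSS = 3F/(4bh) = 3*4274/(4*24*8) = 16.7 MPa

16.7 MPa


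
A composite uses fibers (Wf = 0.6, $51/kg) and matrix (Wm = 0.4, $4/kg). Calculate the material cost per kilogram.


Cost = cost_f*Wf + cost_m*Wm = 51*0.6 + 4*0.4 = $32.2/kg

$32.2/kg


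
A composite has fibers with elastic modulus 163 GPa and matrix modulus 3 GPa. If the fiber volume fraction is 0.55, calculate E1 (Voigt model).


E1 = Ef*Vf + Em*(1-Vf) = 163*0.55 + 3*0.45 = 91.0 GPa

91.0 GPa


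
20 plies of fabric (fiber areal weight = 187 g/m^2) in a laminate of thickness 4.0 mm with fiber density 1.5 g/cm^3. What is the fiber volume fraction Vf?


Vf = n * FAW / (rho_f * h * 1000) = 20 * 187 / (1.5 * 4.0 * 1000) = 0.6233

0.6233


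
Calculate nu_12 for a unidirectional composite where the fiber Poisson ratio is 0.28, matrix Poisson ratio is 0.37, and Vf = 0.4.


nu_12 = nu_f*Vf + nu_m*(1-Vf) = 0.28*0.4 + 0.37*0.6 = 0.334

0.334


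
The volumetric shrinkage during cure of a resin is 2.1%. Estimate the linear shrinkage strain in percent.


Linear shrinkage ≈ vol_shrink/3 = 2.1/3 = 0.7%

0.7%


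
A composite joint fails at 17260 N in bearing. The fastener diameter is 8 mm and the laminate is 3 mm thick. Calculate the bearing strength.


sigma_br = F/(d*h) = 17260/(8*3) = 719.2 MPa

719.2 MPa


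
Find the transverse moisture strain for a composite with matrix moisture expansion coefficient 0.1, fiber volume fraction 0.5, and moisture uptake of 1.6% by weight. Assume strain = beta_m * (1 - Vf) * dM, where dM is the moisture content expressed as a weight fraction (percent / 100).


dM = 1.6/100 = 0.016
strain = beta_m * (1-Vf) * dM = 0.1 * 0.5 * 0.016 = 0.0008

0.0008


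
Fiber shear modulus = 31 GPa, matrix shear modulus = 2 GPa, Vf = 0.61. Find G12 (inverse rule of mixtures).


1/G12 = Vf/Gf + (1-Vf)/Gm = 0.61/31 + 0.39/2
G12 = 4.66 GPa

4.66 GPa


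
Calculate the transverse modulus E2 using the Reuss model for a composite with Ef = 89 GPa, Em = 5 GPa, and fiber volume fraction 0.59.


1/E2 = Vf/Ef + (1-Vf)/Em = 0.59/89 + 0.41/5
E2 = 11.28 GPa

11.28 GPa


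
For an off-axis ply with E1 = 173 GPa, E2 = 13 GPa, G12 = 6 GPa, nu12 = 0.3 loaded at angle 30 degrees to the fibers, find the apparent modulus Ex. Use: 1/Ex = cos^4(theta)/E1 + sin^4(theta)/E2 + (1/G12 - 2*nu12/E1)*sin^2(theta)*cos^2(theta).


cos^4(30) = 0.5625, sin^4(30) = 0.0625, sin^2(30)*cos^2(30) = 0.1875
1/G12 - 2*nu12/E1 = 1/6 - 2*0.3/173 = 0.163198 GPa^-1
1/Ex = 0.5625/173 + 0.0625/13 + 0.163198*0.1875 = 0.0386588 GPa^-1
Ex = 25.87 GPa

25.87 GPa


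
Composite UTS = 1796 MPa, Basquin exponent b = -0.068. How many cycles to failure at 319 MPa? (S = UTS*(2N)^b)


N = 0.5 * (S/UTS)^(1/b) = 0.5 * (319/1796)^(1/-0.068) = 5.4446e+10 cycles

5.4446e+10 cycles


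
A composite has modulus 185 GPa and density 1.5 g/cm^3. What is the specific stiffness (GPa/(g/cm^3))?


Specific stiffness = E/rho = 185/1.5 = 123.3 GPa/(g/cm^3)

123.3 GPa/(g/cm^3)


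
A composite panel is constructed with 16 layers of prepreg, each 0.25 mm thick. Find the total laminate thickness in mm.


h = n * t_ply = 16 * 0.25 = 4.0 mm

4.0 mm


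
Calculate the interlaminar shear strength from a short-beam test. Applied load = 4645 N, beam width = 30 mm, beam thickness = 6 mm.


ILSS = 3F/(4bh) = 3*4645/(4*30*6) = 19.35 MPa

19.35 MPa


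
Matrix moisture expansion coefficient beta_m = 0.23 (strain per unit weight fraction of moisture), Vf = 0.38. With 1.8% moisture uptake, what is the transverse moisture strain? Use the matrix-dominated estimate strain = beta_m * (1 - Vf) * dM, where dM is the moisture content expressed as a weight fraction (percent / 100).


dM = 1.8/100 = 0.018
strain = beta_m * (1-Vf) * dM = 0.23 * 0.62 * 0.018 = 0.0025668

0.0025668


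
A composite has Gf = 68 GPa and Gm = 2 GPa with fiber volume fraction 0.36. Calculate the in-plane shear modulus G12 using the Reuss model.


1/G12 = Vf/Gf + (1-Vf)/Gm = 0.36/68 + 0.64/2
G12 = 3.07 GPa

3.07 GPa


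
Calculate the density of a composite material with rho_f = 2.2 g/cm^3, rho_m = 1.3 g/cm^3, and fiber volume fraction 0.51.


rho_c = rho_f*Vf + rho_m*(1-Vf) = 2.2*0.51 + 1.3*0.49 = 1.759 g/cm^3

1.759 g/cm^3


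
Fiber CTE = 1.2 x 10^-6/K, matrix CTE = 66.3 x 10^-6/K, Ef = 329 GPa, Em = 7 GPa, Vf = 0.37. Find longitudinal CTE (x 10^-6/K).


E1 = Ef*Vf + Em*(1-Vf) = 126.14
alpha_1 = (alpha_f*Ef*Vf + alpha_m*Em*(1-Vf))/E1 = 3.48 x 10^-6/K

3.48 x 10^-6/K


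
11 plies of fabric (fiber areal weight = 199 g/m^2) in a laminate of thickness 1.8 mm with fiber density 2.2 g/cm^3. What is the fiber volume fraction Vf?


Vf = n * FAW / (rho_f * h * 1000) = 11 * 199 / (2.2 * 1.8 * 1000) = 0.5528

0.5528


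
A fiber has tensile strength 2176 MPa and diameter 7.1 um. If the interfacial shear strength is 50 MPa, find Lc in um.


Lc = sigma_f * d / (2 * tau_i) = 2176 * 7.1 / (2 * 50) = 154.5 um

154.5 um


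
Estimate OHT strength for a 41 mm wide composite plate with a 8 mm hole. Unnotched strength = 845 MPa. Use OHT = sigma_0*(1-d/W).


OHT = sigma_0*(1-d/W) = 845*(1-8/41) = 680.1 MPa

680.1 MPa


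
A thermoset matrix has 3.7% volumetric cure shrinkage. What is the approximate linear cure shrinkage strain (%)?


Linear shrinkage ≈ vol_shrink/3 = 3.7/3 = 1.233%

1.233%


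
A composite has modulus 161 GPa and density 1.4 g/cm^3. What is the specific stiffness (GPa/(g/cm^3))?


Specific stiffness = E/rho = 161/1.4 = 115.0 GPa/(g/cm^3)

115.0 GPa/(g/cm^3)


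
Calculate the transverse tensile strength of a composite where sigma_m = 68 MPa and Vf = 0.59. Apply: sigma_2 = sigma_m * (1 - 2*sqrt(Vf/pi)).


factor = 1 - 2*sqrt(0.59/pi) = 0.1333
sigma_2 = 68 * 0.1333 = 9.06 MPa

9.06 MPa


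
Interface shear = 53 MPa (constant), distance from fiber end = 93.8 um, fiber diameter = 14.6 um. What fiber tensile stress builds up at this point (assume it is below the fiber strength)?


Force balance: sigma_f * (pi*d^2/4) = tau * (pi*d) * x  ->  sigma_f = 4 * tau * x / d
sigma_f = 4 * 53 * 93.8 / 14.6 = 1362.0 MPa

1362.0 MPa


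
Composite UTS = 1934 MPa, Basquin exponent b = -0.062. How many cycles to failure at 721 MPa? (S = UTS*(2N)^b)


N = 0.5 * (S/UTS)^(1/b) = 0.5 * (721/1934)^(1/-0.062) = 4.0795e+06 cycles

4.0795e+06 cycles


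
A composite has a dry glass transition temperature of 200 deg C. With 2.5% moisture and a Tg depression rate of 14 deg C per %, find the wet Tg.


Tg_wet = Tg_dry - k*moisture = 200 - 14*2.5 = 165.0 deg C

165.0 deg C


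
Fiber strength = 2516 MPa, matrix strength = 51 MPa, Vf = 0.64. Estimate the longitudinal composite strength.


sigma_1 = sigma_f*Vf + sigma_m*(1-Vf) = 2516*0.64 + 51*0.36 = 1628.6 MPa

1628.6 MPa


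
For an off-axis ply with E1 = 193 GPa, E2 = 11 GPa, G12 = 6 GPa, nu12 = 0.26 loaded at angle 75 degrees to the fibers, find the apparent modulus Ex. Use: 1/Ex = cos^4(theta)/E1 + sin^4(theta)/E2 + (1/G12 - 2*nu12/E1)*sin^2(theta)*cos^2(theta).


cos^4(75) = 0.004487, sin^4(75) = 0.870513, sin^2(75)*cos^2(75) = 0.0625
1/G12 - 2*nu12/E1 = 1/6 - 2*0.26/193 = 0.163972 GPa^-1
1/Ex = 0.004487/193 + 0.870513/11 + 0.163972*0.0625 = 0.089409 GPa^-1
Ex = 11.18 GPa

11.18 GPa


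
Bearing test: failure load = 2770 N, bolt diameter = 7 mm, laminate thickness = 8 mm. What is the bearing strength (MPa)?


sigma_br = F/(d*h) = 2770/(7*8) = 49.5 MPa

49.5 MPa


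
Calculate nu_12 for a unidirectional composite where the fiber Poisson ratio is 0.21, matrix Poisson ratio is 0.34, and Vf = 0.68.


nu_12 = nu_f*Vf + nu_m*(1-Vf) = 0.21*0.68 + 0.34*0.32 = 0.2516

0.2516


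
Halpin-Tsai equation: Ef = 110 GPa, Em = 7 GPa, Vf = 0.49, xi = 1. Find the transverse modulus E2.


eta = (Ef/Em - 1)/(Ef/Em + xi) = (15.7143 - 1)/(15.7143 + 1) = 0.8803
E2 = Em*(1+xi*eta*Vf)/(1-eta*Vf) = 17.62 GPa

17.62 GPa


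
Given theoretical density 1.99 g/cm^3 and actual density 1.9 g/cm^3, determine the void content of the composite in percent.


Void% = (rho_theo - rho_actual)/rho_theo * 100 = (1.99 - 1.9)/1.99 * 100 = 4.52%

4.52%


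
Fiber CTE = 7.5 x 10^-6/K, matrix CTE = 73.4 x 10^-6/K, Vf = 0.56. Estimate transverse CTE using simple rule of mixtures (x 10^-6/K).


alpha_2 = alpha_f*Vf + alpha_m*(1-Vf) = 7.5*0.56 + 73.4*0.44 = 36.5 x 10^-6/K

36.5 x 10^-6/K


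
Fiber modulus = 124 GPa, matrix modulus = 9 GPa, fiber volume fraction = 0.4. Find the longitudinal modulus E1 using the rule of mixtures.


E1 = Ef*Vf + Em*(1-Vf) = 124*0.4 + 9*0.6 = 55.0 GPa

55.0 GPa


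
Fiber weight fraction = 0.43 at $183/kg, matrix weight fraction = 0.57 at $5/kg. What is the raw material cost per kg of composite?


Cost = cost_f*Wf + cost_m*Wm = 183*0.43 + 5*0.57 = $81.54/kg

$81.54/kg


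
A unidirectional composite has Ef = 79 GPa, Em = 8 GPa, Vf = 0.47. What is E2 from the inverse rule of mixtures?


1/E2 = Vf/Ef + (1-Vf)/Em = 0.47/79 + 0.53/8
E2 = 13.85 GPa

13.85 GPa


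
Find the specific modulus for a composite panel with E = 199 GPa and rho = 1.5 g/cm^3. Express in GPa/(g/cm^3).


Specific stiffness = E/rho = 199/1.5 = 132.7 GPa/(g/cm^3)

132.7 GPa/(g/cm^3)


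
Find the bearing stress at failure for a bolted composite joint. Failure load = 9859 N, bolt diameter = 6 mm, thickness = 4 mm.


sigma_br = F/(d*h) = 9859/(6*4) = 410.8 MPa

410.8 MPa


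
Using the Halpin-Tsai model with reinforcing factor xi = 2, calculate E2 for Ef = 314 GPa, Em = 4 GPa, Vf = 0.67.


eta = (Ef/Em - 1)/(Ef/Em + xi) = (78.5 - 1)/(78.5 + 2) = 0.9627
E2 = Em*(1+xi*eta*Vf)/(1-eta*Vf) = 25.81 GPa

25.81 GPa


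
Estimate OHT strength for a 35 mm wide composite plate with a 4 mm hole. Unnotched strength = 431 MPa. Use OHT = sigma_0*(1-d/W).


OHT = sigma_0*(1-d/W) = 431*(1-4/35) = 381.7 MPa

381.7 MPa


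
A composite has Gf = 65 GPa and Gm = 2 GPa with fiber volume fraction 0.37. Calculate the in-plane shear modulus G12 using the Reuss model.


1/G12 = Vf/Gf + (1-Vf)/Gm = 0.37/65 + 0.63/2
G12 = 3.12 GPa

3.12 GPa


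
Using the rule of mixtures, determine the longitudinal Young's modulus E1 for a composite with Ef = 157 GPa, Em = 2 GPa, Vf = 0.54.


E1 = Ef*Vf + Em*(1-Vf) = 157*0.54 + 2*0.46 = 85.7 GPa

85.7 GPa


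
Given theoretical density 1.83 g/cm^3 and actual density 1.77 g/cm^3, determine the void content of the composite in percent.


Void% = (rho_theo - rho_actual)/rho_theo * 100 = (1.83 - 1.77)/1.83 * 100 = 3.28%

3.28%


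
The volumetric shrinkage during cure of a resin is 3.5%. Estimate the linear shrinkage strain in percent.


Linear shrinkage ≈ vol_shrink/3 = 3.5/3 = 1.167%

1.167%


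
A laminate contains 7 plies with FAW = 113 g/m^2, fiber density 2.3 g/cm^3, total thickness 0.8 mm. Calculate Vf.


Vf = n * FAW / (rho_f * h * 1000) = 7 * 113 / (2.3 * 0.8 * 1000) = 0.4299

0.4299


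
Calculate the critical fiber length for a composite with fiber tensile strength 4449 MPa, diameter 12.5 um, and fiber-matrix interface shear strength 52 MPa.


Lc = sigma_f * d / (2 * tau_i) = 4449 * 12.5 / (2 * 52) = 534.7 um

534.7 um


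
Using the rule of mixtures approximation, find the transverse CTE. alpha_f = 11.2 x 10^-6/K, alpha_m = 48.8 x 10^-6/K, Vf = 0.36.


alpha_2 = alpha_f*Vf + alpha_m*(1-Vf) = 11.2*0.36 + 48.8*0.64 = 35.3 x 10^-6/K

35.3 x 10^-6/K


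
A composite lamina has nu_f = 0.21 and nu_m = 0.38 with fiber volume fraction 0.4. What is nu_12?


nu_12 = nu_f*Vf + nu_m*(1-Vf) = 0.21*0.4 + 0.38*0.6 = 0.312

0.312


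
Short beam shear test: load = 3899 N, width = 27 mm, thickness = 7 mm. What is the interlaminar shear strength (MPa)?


ILSS = 3F/(4bh) = 3*3899/(4*27*7) = 15.47 MPa

15.47 MPa


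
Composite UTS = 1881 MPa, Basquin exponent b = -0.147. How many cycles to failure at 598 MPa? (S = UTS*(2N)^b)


N = 0.5 * (S/UTS)^(1/b) = 0.5 * (598/1881)^(1/-0.147) = 1215.0664 cycles

1215.0664 cycles


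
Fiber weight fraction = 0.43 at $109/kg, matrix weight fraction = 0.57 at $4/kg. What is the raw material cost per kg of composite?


Cost = cost_f*Wf + cost_m*Wm = 109*0.43 + 4*0.57 = $49.15/kg

$49.15/kg


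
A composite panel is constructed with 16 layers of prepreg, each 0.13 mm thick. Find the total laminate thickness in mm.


h = n * t_ply = 16 * 0.13 = 2.08 mm

2.08 mm


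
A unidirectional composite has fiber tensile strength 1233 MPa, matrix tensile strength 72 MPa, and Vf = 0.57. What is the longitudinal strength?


sigma_1 = sigma_f*Vf + sigma_m*(1-Vf) = 1233*0.57 + 72*0.43 = 733.8 MPa

733.8 MPa


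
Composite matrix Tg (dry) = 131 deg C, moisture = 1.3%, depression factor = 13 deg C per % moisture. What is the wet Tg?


Tg_wet = Tg_dry - k*moisture = 131 - 13*1.3 = 114.1 deg C

114.1 deg C


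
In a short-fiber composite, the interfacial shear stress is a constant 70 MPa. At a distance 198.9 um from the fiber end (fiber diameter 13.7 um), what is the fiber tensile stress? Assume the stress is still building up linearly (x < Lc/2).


Force balance: sigma_f * (pi*d^2/4) = tau * (pi*d) * x  ->  sigma_f = 4 * tau * x / d
sigma_f = 4 * 70 * 198.9 / 13.7 = 4065.1 MPa

4065.1 MPa


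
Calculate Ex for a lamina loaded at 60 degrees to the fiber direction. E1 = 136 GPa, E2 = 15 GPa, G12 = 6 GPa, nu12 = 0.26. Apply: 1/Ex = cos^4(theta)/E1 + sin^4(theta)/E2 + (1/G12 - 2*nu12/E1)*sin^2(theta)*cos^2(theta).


cos^4(60) = 0.0625, sin^4(60) = 0.5625, sin^2(60)*cos^2(60) = 0.1875
1/G12 - 2*nu12/E1 = 1/6 - 2*0.26/136 = 0.162843 GPa^-1
1/Ex = 0.0625/136 + 0.5625/15 + 0.162843*0.1875 = 0.0684926 GPa^-1
Ex = 14.6 GPa

14.6 GPa


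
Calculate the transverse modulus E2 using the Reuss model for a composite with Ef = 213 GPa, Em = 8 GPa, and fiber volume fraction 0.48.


1/E2 = Vf/Ef + (1-Vf)/Em = 0.48/213 + 0.52/8
E2 = 14.87 GPa

14.87 GPa


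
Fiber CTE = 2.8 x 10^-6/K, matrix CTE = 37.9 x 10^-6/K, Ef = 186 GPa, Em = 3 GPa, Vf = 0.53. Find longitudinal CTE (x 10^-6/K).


E1 = Ef*Vf + Em*(1-Vf) = 99.99
alpha_1 = (alpha_f*Ef*Vf + alpha_m*Em*(1-Vf))/E1 = 3.29 x 10^-6/K

3.29 x 10^-6/K


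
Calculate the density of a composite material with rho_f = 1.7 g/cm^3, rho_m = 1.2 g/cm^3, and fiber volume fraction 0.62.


rho_c = rho_f*Vf + rho_m*(1-Vf) = 1.7*0.62 + 1.2*0.38 = 1.51 g/cm^3

1.51 g/cm^3


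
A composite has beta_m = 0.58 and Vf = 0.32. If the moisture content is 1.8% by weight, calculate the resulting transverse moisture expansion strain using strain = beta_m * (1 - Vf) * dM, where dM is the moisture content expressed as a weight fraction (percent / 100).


dM = 1.8/100 = 0.018
strain = beta_m * (1-Vf) * dM = 0.58 * 0.68 * 0.018 = 0.0070992

0.0070992


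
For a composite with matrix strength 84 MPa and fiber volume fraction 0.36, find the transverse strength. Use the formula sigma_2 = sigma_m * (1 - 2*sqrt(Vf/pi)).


factor = 1 - 2*sqrt(0.36/pi) = 0.323
sigma_2 = 84 * 0.323 = 27.13 MPa

27.13 MPa


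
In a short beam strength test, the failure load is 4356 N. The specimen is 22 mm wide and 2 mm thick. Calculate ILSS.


ILSS = 3F/(4bh) = 3*4356/(4*22*2) = 74.25 MPa

74.25 MPa


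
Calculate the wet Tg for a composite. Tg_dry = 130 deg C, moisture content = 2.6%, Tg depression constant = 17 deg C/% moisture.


Tg_wet = Tg_dry - k*moisture = 130 - 17*2.6 = 85.8 deg C

85.8 deg C


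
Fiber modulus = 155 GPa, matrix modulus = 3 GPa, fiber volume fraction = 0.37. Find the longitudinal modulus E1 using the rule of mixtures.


E1 = Ef*Vf + Em*(1-Vf) = 155*0.37 + 3*0.63 = 59.24 GPa

59.24 GPa


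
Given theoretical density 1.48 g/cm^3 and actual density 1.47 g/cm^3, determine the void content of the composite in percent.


Void% = (rho_theo - rho_actual)/rho_theo * 100 = (1.48 - 1.47)/1.48 * 100 = 0.68%

0.68%


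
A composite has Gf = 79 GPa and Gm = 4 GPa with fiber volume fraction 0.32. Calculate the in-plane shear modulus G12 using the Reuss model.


1/G12 = Vf/Gf + (1-Vf)/Gm = 0.32/79 + 0.68/4
G12 = 5.75 GPa

5.75 GPa


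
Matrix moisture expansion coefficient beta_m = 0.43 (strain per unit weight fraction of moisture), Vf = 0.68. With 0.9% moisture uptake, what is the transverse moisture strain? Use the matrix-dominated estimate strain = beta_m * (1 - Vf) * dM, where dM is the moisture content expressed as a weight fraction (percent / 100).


dM = 0.9/100 = 0.009
strain = beta_m * (1-Vf) * dM = 0.43 * 0.32 * 0.009 = 0.0012384

0.0012384


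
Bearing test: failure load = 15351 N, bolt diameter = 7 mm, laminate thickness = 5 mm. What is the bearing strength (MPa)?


sigma_br = F/(d*h) = 15351/(7*5) = 438.6 MPa

438.6 MPa


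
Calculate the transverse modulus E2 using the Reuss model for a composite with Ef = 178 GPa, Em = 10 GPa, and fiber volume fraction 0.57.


1/E2 = Vf/Ef + (1-Vf)/Em = 0.57/178 + 0.43/10
E2 = 21.64 GPa

21.64 GPa


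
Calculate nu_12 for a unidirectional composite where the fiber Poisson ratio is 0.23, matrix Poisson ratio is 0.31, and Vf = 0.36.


nu_12 = nu_f*Vf + nu_m*(1-Vf) = 0.23*0.36 + 0.31*0.64 = 0.2812

0.2812


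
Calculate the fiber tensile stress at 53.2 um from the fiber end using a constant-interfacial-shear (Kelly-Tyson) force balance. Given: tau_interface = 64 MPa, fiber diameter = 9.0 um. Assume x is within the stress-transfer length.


Force balance: sigma_f * (pi*d^2/4) = tau * (pi*d) * x  ->  sigma_f = 4 * tau * x / d
sigma_f = 4 * 64 * 53.2 / 9.0 = 1513.2 MPa

1513.2 MPa


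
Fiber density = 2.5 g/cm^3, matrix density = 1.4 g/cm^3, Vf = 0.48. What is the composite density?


rho_c = rho_f*Vf + rho_m*(1-Vf) = 2.5*0.48 + 1.4*0.52 = 1.928 g/cm^3

1.928 g/cm^3


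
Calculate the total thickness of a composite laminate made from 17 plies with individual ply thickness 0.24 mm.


h = n * t_ply = 17 * 0.24 = 4.08 mm

4.08 mm


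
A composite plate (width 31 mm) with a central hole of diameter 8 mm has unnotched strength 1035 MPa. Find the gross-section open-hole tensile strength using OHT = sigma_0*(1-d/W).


OHT = sigma_0*(1-d/W) = 1035*(1-8/31) = 767.9 MPa

767.9 MPa


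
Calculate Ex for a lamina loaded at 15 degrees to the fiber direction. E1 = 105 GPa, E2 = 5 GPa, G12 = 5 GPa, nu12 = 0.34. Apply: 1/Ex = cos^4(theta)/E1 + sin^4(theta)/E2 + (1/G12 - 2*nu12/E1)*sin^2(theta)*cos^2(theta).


cos^4(15) = 0.870513, sin^4(15) = 0.004487, sin^2(15)*cos^2(15) = 0.0625
1/G12 - 2*nu12/E1 = 1/5 - 2*0.34/105 = 0.193524 GPa^-1
1/Ex = 0.870513/105 + 0.004487/5 + 0.193524*0.0625 = 0.0212833 GPa^-1
Ex = 46.99 GPa

46.99 GPa


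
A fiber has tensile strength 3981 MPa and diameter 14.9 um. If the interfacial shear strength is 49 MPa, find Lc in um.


Lc = sigma_f * d / (2 * tau_i) = 3981 * 14.9 / (2 * 49) = 605.3 um

605.3 um


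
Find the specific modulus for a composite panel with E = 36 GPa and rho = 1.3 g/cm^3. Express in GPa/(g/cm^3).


Specific stiffness = E/rho = 36/1.3 = 27.7 GPa/(g/cm^3)

27.7 GPa/(g/cm^3)


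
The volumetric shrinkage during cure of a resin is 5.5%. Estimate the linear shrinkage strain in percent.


Linear shrinkage ≈ vol_shrink/3 = 5.5/3 = 1.833%

1.833%


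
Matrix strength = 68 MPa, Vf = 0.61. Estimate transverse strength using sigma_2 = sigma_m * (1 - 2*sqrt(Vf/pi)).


factor = 1 - 2*sqrt(0.61/pi) = 0.1187
sigma_2 = 68 * 0.1187 = 8.07 MPa

8.07 MPa


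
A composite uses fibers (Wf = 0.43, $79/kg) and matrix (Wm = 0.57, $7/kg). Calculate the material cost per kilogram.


Cost = cost_f*Wf + cost_m*Wm = 79*0.43 + 7*0.57 = $37.96/kg

$37.96/kg


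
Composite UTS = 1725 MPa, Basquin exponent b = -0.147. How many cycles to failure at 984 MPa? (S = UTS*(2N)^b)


N = 0.5 * (S/UTS)^(1/b) = 0.5 * (984/1725)^(1/-0.147) = 22.7736 cycles

22.7736 cycles


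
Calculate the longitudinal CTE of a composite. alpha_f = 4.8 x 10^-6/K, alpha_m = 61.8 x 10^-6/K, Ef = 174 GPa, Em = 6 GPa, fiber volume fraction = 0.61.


E1 = Ef*Vf + Em*(1-Vf) = 108.48
alpha_1 = (alpha_f*Ef*Vf + alpha_m*Em*(1-Vf))/E1 = 6.03 x 10^-6/K

6.03 x 10^-6/K


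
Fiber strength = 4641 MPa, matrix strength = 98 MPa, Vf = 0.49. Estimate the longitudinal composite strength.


sigma_1 = sigma_f*Vf + sigma_m*(1-Vf) = 4641*0.49 + 98*0.51 = 2324.1 MPa

2324.1 MPa


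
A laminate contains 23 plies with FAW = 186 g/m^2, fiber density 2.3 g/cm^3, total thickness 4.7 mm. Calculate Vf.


Vf = n * FAW / (rho_f * h * 1000) = 23 * 186 / (2.3 * 4.7 * 1000) = 0.3957

0.3957


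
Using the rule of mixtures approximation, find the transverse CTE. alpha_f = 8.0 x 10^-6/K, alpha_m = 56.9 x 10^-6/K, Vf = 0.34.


alpha_2 = alpha_f*Vf + alpha_m*(1-Vf) = 8.0*0.34 + 56.9*0.66 = 40.3 x 10^-6/K

40.3 x 10^-6/K


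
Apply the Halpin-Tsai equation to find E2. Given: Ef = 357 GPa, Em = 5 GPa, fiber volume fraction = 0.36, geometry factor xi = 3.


eta = (Ef/Em - 1)/(Ef/Em + xi) = (71.4 - 1)/(71.4 + 3) = 0.9462
E2 = Em*(1+xi*eta*Vf)/(1-eta*Vf) = 15.33 GPa

15.33 GPa


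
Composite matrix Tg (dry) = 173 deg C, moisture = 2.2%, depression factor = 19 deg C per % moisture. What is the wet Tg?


Tg_wet = Tg_dry - k*moisture = 173 - 19*2.2 = 131.2 deg C

131.2 deg C


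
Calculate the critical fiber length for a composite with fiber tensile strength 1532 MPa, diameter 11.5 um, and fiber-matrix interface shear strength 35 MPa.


Lc = sigma_f * d / (2 * tau_i) = 1532 * 11.5 / (2 * 35) = 251.7 um

251.7 um


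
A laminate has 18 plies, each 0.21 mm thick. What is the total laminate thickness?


h = n * t_ply = 18 * 0.21 = 3.78 mm

3.78 mm


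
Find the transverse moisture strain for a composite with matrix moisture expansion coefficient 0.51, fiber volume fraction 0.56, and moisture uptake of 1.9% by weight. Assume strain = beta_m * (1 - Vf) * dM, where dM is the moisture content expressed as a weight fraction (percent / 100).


dM = 1.9/100 = 0.019
strain = beta_m * (1-Vf) * dM = 0.51 * 0.44 * 0.019 = 0.0042636

0.0042636


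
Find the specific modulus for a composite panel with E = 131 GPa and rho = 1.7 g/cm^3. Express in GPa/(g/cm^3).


Specific stiffness = E/rho = 131/1.7 = 77.1 GPa/(g/cm^3)

77.1 GPa/(g/cm^3)


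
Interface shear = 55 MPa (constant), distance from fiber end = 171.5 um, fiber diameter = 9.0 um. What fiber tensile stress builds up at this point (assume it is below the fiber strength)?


Force balance: sigma_f * (pi*d^2/4) = tau * (pi*d) * x  ->  sigma_f = 4 * tau * x / d
sigma_f = 4 * 55 * 171.5 / 9.0 = 4192.2 MPa

4192.2 MPa


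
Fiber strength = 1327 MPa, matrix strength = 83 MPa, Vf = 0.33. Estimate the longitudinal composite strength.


sigma_1 = sigma_f*Vf + sigma_m*(1-Vf) = 1327*0.33 + 83*0.67 = 493.5 MPa

493.5 MPa


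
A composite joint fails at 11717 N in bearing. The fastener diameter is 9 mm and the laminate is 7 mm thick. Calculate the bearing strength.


sigma_br = F/(d*h) = 11717/(9*7) = 186.0 MPa

186.0 MPa


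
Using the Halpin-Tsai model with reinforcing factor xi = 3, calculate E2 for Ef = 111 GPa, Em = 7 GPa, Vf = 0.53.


eta = (Ef/Em - 1)/(Ef/Em + xi) = (15.8571 - 1)/(15.8571 + 3) = 0.7879
E2 = Em*(1+xi*eta*Vf)/(1-eta*Vf) = 27.07 GPa

27.07 GPa


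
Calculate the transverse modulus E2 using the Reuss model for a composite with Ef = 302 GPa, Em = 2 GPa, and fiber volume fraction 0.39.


1/E2 = Vf/Ef + (1-Vf)/Em = 0.39/302 + 0.61/2
E2 = 3.26 GPa

3.26 GPa


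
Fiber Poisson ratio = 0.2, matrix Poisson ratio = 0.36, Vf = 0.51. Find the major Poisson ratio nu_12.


nu_12 = nu_f*Vf + nu_m*(1-Vf) = 0.2*0.51 + 0.36*0.49 = 0.2784

0.2784


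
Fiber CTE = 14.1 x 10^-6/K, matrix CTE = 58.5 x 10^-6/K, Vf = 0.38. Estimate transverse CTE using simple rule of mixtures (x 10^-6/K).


alpha_2 = alpha_f*Vf + alpha_m*(1-Vf) = 14.1*0.38 + 58.5*0.62 = 41.6 x 10^-6/K

41.6 x 10^-6/K


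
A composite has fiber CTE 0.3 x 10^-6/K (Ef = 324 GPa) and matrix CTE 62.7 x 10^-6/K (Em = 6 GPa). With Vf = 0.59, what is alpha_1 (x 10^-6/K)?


E1 = Ef*Vf + Em*(1-Vf) = 193.62
alpha_1 = (alpha_f*Ef*Vf + alpha_m*Em*(1-Vf))/E1 = 1.09 x 10^-6/K

1.09 x 10^-6/K


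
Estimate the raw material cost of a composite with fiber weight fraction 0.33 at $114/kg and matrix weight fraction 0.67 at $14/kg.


Cost = cost_f*Wf + cost_m*Wm = 114*0.33 + 14*0.67 = $47.0/kg

$47.0/kg


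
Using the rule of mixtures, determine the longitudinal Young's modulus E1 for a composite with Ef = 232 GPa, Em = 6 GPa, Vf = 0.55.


E1 = Ef*Vf + Em*(1-Vf) = 232*0.55 + 6*0.45 = 130.3 GPa

130.3 GPa


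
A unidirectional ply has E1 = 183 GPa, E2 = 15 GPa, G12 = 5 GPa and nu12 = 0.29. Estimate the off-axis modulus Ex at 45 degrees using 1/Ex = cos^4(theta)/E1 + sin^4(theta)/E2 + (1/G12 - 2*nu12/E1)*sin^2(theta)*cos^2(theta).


cos^4(45) = 0.25, sin^4(45) = 0.25, sin^2(45)*cos^2(45) = 0.25
1/G12 - 2*nu12/E1 = 1/5 - 2*0.29/183 = 0.196831 GPa^-1
1/Ex = 0.25/183 + 0.25/15 + 0.196831*0.25 = 0.0672404 GPa^-1
Ex = 14.87 GPa

14.87 GPa


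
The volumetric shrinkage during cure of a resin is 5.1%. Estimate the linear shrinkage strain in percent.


Linear shrinkage ≈ vol_shrink/3 = 5.1/3 = 1.7%

1.7%


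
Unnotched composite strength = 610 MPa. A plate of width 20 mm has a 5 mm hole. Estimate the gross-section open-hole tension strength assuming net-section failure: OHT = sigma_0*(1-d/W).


OHT = sigma_0*(1-d/W) = 610*(1-5/20) = 457.5 MPa

457.5 MPa


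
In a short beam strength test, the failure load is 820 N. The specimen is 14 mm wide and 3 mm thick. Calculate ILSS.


ILSS = 3F/(4bh) = 3*820/(4*14*3) = 14.64 MPa

14.64 MPa


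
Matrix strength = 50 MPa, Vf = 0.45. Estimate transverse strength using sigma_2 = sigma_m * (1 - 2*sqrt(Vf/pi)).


factor = 1 - 2*sqrt(0.45/pi) = 0.2431
sigma_2 = 50 * 0.2431 = 12.15 MPa

12.15 MPa


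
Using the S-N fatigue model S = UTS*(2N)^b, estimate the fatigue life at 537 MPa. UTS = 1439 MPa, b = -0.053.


N = 0.5 * (S/UTS)^(1/b) = 0.5 * (537/1439)^(1/-0.053) = 5.9714e+07 cycles

5.9714e+07 cycles


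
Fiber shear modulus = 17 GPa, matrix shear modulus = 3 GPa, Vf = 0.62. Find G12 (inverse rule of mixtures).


1/G12 = Vf/Gf + (1-Vf)/Gm = 0.62/17 + 0.38/3
G12 = 6.13 GPa

6.13 GPa


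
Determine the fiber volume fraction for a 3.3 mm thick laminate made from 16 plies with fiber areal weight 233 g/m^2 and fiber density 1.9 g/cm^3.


Vf = n * FAW / (rho_f * h * 1000) = 16 * 233 / (1.9 * 3.3 * 1000) = 0.5946

0.5946


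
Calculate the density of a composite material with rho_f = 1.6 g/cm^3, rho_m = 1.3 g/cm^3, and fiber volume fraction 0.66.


rho_c = rho_f*Vf + rho_m*(1-Vf) = 1.6*0.66 + 1.3*0.34 = 1.498 g/cm^3

1.498 g/cm^3


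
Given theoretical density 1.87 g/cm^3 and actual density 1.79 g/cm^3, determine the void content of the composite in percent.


Void% = (rho_theo - rho_actual)/rho_theo * 100 = (1.87 - 1.79)/1.87 * 100 = 4.28%

4.28%


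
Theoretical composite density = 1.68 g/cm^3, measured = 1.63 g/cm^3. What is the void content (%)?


Void% = (rho_theo - rho_actual)/rho_theo * 100 = (1.68 - 1.63)/1.68 * 100 = 2.98%

2.98%


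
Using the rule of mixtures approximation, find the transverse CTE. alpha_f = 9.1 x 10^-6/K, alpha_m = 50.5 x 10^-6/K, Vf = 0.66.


alpha_2 = alpha_f*Vf + alpha_m*(1-Vf) = 9.1*0.66 + 50.5*0.34 = 23.2 x 10^-6/K

23.2 x 10^-6/K


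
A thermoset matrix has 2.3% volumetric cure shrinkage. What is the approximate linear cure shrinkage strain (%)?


Linear shrinkage ≈ vol_shrink/3 = 2.3/3 = 0.767%

0.767%


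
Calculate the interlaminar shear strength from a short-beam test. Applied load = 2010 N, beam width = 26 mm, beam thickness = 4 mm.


ILSS = 3F/(4bh) = 3*2010/(4*26*4) = 14.5 MPa

14.5 MPa


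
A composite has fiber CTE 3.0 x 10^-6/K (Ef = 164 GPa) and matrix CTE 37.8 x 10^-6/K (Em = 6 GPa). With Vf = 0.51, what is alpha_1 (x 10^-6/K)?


E1 = Ef*Vf + Em*(1-Vf) = 86.58
alpha_1 = (alpha_f*Ef*Vf + alpha_m*Em*(1-Vf))/E1 = 4.18 x 10^-6/K

4.18 x 10^-6/K


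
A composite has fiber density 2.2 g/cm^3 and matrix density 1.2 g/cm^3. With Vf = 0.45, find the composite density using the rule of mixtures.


rho_c = rho_f*Vf + rho_m*(1-Vf) = 2.2*0.45 + 1.2*0.55 = 1.65 g/cm^3

1.65 g/cm^3


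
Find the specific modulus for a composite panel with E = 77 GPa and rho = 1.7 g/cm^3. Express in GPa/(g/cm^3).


Specific stiffness = E/rho = 77/1.7 = 45.3 GPa/(g/cm^3)

45.3 GPa/(g/cm^3)


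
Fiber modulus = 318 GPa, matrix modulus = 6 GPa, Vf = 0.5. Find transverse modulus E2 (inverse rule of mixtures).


1/E2 = Vf/Ef + (1-Vf)/Em = 0.5/318 + 0.5/6
E2 = 11.78 GPa

11.78 GPa


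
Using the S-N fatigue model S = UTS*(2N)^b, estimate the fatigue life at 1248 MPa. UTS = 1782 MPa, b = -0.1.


N = 0.5 * (S/UTS)^(1/b) = 0.5 * (1248/1782)^(1/-0.1) = 17.6158 cycles

17.6158 cycles


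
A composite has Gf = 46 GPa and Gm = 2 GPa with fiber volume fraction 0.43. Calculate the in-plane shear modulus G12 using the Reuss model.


1/G12 = Vf/Gf + (1-Vf)/Gm = 0.43/46 + 0.57/2
G12 = 3.4 GPa

3.4 GPa


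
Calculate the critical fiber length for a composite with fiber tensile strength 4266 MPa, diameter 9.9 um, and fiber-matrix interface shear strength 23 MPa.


Lc = sigma_f * d / (2 * tau_i) = 4266 * 9.9 / (2 * 23) = 918.1 um

918.1 um


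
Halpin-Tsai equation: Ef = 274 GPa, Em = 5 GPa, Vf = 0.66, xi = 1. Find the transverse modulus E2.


eta = (Ef/Em - 1)/(Ef/Em + xi) = (54.8 - 1)/(54.8 + 1) = 0.9642
E2 = Em*(1+xi*eta*Vf)/(1-eta*Vf) = 22.5 GPa

22.5 GPa


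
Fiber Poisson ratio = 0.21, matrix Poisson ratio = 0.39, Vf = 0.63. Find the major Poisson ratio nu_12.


nu_12 = nu_f*Vf + nu_m*(1-Vf) = 0.21*0.63 + 0.39*0.37 = 0.2766

0.2766


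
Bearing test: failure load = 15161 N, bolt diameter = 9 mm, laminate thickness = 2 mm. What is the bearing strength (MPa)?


sigma_br = F/(d*h) = 15161/(9*2) = 842.3 MPa

842.3 MPa


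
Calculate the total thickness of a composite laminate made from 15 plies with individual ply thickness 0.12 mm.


h = n * t_ply = 15 * 0.12 = 1.8 mm

1.8 mm


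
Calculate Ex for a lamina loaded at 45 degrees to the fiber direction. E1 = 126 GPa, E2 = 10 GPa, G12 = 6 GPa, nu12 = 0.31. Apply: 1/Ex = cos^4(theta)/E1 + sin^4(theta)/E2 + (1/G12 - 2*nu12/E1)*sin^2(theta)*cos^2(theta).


cos^4(45) = 0.25, sin^4(45) = 0.25, sin^2(45)*cos^2(45) = 0.25
1/G12 - 2*nu12/E1 = 1/6 - 2*0.31/126 = 0.161746 GPa^-1
1/Ex = 0.25/126 + 0.25/10 + 0.161746*0.25 = 0.0674206 GPa^-1
Ex = 14.83 GPa

14.83 GPa


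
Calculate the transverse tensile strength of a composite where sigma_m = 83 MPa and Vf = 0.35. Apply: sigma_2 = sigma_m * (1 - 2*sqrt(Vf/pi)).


factor = 1 - 2*sqrt(0.35/pi) = 0.3324
sigma_2 = 83 * 0.3324 = 27.59 MPa

27.59 MPa


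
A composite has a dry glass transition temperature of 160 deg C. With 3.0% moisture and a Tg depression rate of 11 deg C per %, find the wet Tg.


Tg_wet = Tg_dry - k*moisture = 160 - 11*3.0 = 127.0 deg C

127.0 deg C


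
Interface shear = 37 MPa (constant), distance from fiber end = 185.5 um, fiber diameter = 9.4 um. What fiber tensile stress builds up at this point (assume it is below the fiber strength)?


Force balance: sigma_f * (pi*d^2/4) = tau * (pi*d) * x  ->  sigma_f = 4 * tau * x / d
sigma_f = 4 * 37 * 185.5 / 9.4 = 2920.6 MPa

2920.6 MPa


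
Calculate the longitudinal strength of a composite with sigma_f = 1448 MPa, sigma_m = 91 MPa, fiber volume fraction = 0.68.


sigma_1 = sigma_f*Vf + sigma_m*(1-Vf) = 1448*0.68 + 91*0.32 = 1013.8 MPa

1013.8 MPa


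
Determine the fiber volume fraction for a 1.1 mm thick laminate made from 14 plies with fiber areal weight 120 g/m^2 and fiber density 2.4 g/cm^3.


Vf = n * FAW / (rho_f * h * 1000) = 14 * 120 / (2.4 * 1.1 * 1000) = 0.6364

0.6364


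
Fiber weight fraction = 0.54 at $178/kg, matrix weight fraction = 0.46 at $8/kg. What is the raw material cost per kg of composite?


Cost = cost_f*Wf + cost_m*Wm = 178*0.54 + 8*0.46 = $99.8/kg

$99.8/kg


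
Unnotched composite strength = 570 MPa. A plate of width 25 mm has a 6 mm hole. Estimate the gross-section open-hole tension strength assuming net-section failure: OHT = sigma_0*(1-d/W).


OHT = sigma_0*(1-d/W) = 570*(1-6/25) = 433.2 MPa

433.2 MPa


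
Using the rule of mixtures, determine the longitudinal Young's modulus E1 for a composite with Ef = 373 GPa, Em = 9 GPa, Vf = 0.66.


E1 = Ef*Vf + Em*(1-Vf) = 373*0.66 + 9*0.34 = 249.24 GPa

249.24 GPa


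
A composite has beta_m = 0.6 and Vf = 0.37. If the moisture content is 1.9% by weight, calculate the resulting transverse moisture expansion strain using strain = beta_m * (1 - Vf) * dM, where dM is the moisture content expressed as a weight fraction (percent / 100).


dM = 1.9/100 = 0.019
strain = beta_m * (1-Vf) * dM = 0.6 * 0.63 * 0.019 = 0.007182

0.007182


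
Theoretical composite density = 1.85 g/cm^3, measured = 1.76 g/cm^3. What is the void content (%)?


Void% = (rho_theo - rho_actual)/rho_theo * 100 = (1.85 - 1.76)/1.85 * 100 = 4.86%

4.86%


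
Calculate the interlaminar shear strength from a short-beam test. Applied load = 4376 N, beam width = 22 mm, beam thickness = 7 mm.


ILSS = 3F/(4bh) = 3*4376/(4*22*7) = 21.31 MPa

21.31 MPa


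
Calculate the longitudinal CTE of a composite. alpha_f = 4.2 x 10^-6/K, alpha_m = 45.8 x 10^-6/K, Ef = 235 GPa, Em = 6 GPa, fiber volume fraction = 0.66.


E1 = Ef*Vf + Em*(1-Vf) = 157.14
alpha_1 = (alpha_f*Ef*Vf + alpha_m*Em*(1-Vf))/E1 = 4.74 x 10^-6/K

4.74 x 10^-6/K


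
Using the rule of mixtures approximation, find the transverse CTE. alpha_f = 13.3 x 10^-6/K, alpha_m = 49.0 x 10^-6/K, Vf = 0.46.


alpha_2 = alpha_f*Vf + alpha_m*(1-Vf) = 13.3*0.46 + 49.0*0.54 = 32.6 x 10^-6/K

32.6 x 10^-6/K


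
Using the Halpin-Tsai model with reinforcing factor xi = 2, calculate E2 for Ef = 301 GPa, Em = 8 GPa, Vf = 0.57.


eta = (Ef/Em - 1)/(Ef/Em + xi) = (37.625 - 1)/(37.625 + 2) = 0.9243
E2 = Em*(1+xi*eta*Vf)/(1-eta*Vf) = 34.72 GPa

34.72 GPa


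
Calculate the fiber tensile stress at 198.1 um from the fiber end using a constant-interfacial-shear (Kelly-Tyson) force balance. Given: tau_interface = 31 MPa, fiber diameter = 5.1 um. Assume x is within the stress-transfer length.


Force balance: sigma_f * (pi*d^2/4) = tau * (pi*d) * x  ->  sigma_f = 4 * tau * x / d
sigma_f = 4 * 31 * 198.1 / 5.1 = 4816.5 MPa

4816.5 MPa


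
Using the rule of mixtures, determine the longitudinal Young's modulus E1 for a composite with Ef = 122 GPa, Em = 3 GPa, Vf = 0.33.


E1 = Ef*Vf + Em*(1-Vf) = 122*0.33 + 3*0.67 = 42.27 GPa

42.27 GPa


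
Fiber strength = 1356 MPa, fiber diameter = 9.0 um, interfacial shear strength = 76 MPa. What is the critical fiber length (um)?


Lc = sigma_f * d / (2 * tau_i) = 1356 * 9.0 / (2 * 76) = 80.3 um

80.3 um


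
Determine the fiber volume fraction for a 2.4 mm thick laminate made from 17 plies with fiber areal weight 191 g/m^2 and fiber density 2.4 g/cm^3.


Vf = n * FAW / (rho_f * h * 1000) = 17 * 191 / (2.4 * 2.4 * 1000) = 0.5637

0.5637


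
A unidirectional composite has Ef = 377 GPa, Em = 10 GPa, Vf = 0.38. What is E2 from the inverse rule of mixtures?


1/E2 = Vf/Ef + (1-Vf)/Em = 0.38/377 + 0.62/10
E2 = 15.87 GPa

15.87 GPa


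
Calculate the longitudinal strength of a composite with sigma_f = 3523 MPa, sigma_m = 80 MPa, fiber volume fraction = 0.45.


sigma_1 = sigma_f*Vf + sigma_m*(1-Vf) = 3523*0.45 + 80*0.55 = 1629.4 MPa

1629.4 MPa


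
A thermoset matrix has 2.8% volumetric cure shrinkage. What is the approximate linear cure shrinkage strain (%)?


Linear shrinkage ≈ vol_shrink/3 = 2.8/3 = 0.933%

0.933%


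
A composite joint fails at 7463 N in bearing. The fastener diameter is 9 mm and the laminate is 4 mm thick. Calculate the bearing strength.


sigma_br = F/(d*h) = 7463/(9*4) = 207.3 MPa

207.3 MPa


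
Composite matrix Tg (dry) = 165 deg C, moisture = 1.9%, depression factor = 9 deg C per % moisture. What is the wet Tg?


Tg_wet = Tg_dry - k*moisture = 165 - 9*1.9 = 147.9 deg C

147.9 deg C


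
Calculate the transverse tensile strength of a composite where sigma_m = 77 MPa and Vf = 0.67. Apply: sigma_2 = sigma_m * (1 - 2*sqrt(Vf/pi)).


factor = 1 - 2*sqrt(0.67/pi) = 0.0764
sigma_2 = 77 * 0.0764 = 5.88 MPa

5.88 MPa


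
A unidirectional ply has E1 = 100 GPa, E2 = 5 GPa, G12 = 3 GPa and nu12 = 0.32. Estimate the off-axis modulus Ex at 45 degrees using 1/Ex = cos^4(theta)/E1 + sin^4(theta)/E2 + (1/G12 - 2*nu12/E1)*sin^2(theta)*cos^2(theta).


cos^4(45) = 0.25, sin^4(45) = 0.25, sin^2(45)*cos^2(45) = 0.25
1/G12 - 2*nu12/E1 = 1/3 - 2*0.32/100 = 0.326933 GPa^-1
1/Ex = 0.25/100 + 0.25/5 + 0.326933*0.25 = 0.1342333 GPa^-1
Ex = 7.45 GPa

7.45 GPa


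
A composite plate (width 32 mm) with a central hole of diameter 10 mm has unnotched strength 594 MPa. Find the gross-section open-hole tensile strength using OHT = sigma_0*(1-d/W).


OHT = sigma_0*(1-d/W) = 594*(1-10/32) = 408.4 MPa

408.4 MPa


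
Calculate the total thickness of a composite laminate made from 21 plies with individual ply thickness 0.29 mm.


h = n * t_ply = 21 * 0.29 = 6.09 mm

6.09 mm


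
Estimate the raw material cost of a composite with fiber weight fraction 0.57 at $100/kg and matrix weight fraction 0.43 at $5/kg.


Cost = cost_f*Wf + cost_m*Wm = 100*0.57 + 5*0.43 = $59.15/kg

$59.15/kg


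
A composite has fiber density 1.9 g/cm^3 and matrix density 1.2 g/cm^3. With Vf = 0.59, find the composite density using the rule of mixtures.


rho_c = rho_f*Vf + rho_m*(1-Vf) = 1.9*0.59 + 1.2*0.41 = 1.613 g/cm^3

1.613 g/cm^3


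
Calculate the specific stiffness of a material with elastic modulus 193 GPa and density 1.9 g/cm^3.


Specific stiffness = E/rho = 193/1.9 = 101.6 GPa/(g/cm^3)

101.6 GPa/(g/cm^3)


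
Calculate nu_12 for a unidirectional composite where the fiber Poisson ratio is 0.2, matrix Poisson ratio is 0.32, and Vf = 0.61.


nu_12 = nu_f*Vf + nu_m*(1-Vf) = 0.2*0.61 + 0.32*0.39 = 0.2468

0.2468


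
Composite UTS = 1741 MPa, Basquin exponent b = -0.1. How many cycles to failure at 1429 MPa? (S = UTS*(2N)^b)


N = 0.5 * (S/UTS)^(1/b) = 0.5 * (1429/1741)^(1/-0.1) = 3.6028 cycles

3.6028 cycles


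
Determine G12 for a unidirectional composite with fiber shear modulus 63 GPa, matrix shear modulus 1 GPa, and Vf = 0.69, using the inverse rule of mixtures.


1/G12 = Vf/Gf + (1-Vf)/Gm = 0.69/63 + 0.31/1
G12 = 3.12 GPa

3.12 GPa


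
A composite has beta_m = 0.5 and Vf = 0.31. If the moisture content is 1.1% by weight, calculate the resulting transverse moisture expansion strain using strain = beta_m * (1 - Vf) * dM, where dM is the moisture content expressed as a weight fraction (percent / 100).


dM = 1.1/100 = 0.011
strain = beta_m * (1-Vf) * dM = 0.5 * 0.69 * 0.011 = 0.003795

0.003795


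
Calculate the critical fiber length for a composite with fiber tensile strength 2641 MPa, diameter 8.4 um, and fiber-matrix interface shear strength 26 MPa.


Lc = sigma_f * d / (2 * tau_i) = 2641 * 8.4 / (2 * 26) = 426.6 um

426.6 um
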